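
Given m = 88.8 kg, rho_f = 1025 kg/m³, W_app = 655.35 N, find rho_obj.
Formula: W_{app} = mg\left(1 - \frac{\rho_f}{\rho_{obj}}\right)
Substituting knowns: 655.35 = 88.8·9.81·(1 − 1025/rho_obj)
Solving for rho_obj: rho_obj = 1025/(1 − 655.35/(88.8·9.81)) = 4138 kg/m³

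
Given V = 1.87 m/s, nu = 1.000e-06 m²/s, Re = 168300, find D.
Formula: Re = \frac{V D}{\nu}
Substituting knowns: 168300 = 1.87·D/1.000e-06
Solving for D: D = 168300·1.000e-06/1.87 = 0.09 m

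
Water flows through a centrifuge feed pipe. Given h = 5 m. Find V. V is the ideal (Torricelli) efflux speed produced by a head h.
Formula: V = \sqrt{2 g h}
V = √(2·9.81·5) = 9.905 m/s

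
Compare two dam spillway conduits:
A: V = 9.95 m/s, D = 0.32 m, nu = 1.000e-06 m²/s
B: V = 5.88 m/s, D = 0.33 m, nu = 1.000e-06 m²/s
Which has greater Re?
Re(A) = 3.184e+06, Re(B) = 1.940e+06. Answer: A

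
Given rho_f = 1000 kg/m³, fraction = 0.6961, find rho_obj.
Formula: f_{sub} = \frac{\rho_{obj}}{\rho_f}
Substituting knowns: 0.6961 = rho_obj/1000
Solving for rho_obj: rho_obj = 0.6961·1000 = 696.1 kg/m³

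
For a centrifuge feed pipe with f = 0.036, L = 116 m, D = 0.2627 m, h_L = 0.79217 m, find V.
Formula: h_L = f \frac{L}{D} \frac{V^2}{2g}
Substituting knowns: 0.79217 = 0.036·(116/0.2627)·V²/(2·9.81)
Solving for V: V = √(0.79217·2·9.81/(0.036·(116/0.2627))) = 0.9888 m/s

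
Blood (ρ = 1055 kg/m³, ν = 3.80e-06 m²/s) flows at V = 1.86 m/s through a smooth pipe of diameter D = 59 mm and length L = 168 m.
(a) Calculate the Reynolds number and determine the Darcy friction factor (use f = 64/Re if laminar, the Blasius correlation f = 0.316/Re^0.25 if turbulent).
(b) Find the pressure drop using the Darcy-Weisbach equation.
(a) Re = V·D/ν = 1.86·0.059/3.80e-06 = 28879 → turbulent (Re > 4000); f = 0.316/Re^0.25 = 0.316/28879^0.25 = 0.02424
(b) Darcy-Weisbach: ΔP = f·(L/D)·½ρV²/1000 = 0.02424·(168/0.059)·½·1055·1.86²/1000 = 126 kPa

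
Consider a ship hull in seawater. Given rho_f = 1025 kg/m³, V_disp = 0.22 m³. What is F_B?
Formula: F_B = \rho_f g V_{disp}
F_B = 1025·9.81·0.22 = 2212 N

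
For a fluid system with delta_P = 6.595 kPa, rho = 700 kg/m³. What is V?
Formula: V = \sqrt{\frac{2 \Delta P}{\rho}}
V = √(2·(6.595·1000)/700) = 4.341 m/s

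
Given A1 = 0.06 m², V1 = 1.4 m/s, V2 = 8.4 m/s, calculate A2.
Formula: V_2 = \frac{A_1 V_1}{A_2}
Substituting knowns: 8.4 = 0.06·1.4/A2
Solving for A2: A2 = 0.06·1.4/8.4 = 0.01 m²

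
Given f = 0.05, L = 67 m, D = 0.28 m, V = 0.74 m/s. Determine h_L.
Formula: h_L = f \frac{L}{D} \frac{V^2}{2g}
h_L = 0.05·(67/0.28)·0.74²/(2·9.81) = 0.3339 m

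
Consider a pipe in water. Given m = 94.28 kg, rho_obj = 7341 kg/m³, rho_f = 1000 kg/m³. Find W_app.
Formula: W_{app} = mg\left(1 - \frac{\rho_f}{\rho_{obj}}\right)
W_app = 94.28·9.81·(1 − 1000/7341) = 798.9 N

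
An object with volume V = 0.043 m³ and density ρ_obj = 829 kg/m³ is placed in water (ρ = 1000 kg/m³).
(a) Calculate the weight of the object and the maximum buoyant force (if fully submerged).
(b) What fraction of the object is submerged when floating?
(a) W=rho_obj*g*V=829*9.81*0.043=349.7 N; F_B(max)=rho*g*V=1000*9.81*0.043=421.8 N
(b) Floating fraction=rho_obj/rho=829/1000=0.829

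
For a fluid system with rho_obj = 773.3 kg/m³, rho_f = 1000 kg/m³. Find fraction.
Formula: f_{sub} = \frac{\rho_{obj}}{\rho_f}
fraction = 773.3/1000 = 0.7733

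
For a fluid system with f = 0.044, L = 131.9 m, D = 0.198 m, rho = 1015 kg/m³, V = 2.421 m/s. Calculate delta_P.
Formula: \Delta P = f \frac{L}{D} \frac{\rho V^2}{2}
delta_P = 0.044·(131.9/0.198)·0.5·1015·2.421²/1000 = 87.19 kPa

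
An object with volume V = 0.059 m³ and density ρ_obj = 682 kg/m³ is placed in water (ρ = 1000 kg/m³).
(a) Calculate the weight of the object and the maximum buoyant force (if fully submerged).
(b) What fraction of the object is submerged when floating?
(a) W=rho_obj*g*V=682*9.81*0.059=394.7 N; F_B(max)=rho*g*V=1000*9.81*0.059=578.8 N
(b) Floating fraction=rho_obj/rho=682/1000=0.682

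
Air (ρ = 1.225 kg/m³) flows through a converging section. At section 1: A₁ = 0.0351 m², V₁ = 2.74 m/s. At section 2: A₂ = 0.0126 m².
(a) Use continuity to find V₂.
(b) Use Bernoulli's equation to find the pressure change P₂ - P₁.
(a) Continuity: A₁V₁=A₂V₂ -> V₂=A₁V₁/A₂=0.0351*2.74/0.0126=7.63 m/s
(b) Bernoulli: P₂-P₁=0.5*rho*(V₁^2-V₂^2)/1000=0.5*1.225*(2.74^2-7.63^2)/1000=-0.03106 kPa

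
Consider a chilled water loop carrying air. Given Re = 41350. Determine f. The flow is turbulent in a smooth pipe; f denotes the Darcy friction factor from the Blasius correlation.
Formula: f = \frac{0.316}{Re^{0.25}}
f = 0.316/41350^0.25 = 0.02216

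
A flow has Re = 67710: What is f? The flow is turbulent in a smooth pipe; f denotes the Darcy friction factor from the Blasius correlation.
Formula: f = \frac{0.316}{Re^{0.25}}
f = 0.316/67710^0.25 = 0.01959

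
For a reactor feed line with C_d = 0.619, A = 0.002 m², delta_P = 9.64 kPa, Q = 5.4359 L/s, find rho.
Formula: Q = C_d A \sqrt{\frac{2 \Delta P}{\rho}}
Substituting knowns: 5.4359 = 0.619·0.002·√(2·(9.64·1000)/rho)·1000
Solving for rho: rho = 2·(9.64·1000)/((5.4359/1000)/(0.619·0.002))² = 1000 kg/m³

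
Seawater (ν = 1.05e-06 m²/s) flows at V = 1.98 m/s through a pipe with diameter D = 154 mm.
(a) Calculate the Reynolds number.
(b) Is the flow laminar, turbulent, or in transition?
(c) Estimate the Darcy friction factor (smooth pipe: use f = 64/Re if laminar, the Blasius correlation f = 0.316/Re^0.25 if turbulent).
(a) Re = V·D/ν = 1.98·0.154/1.05e-06 = 290400
(b) Flow regime: turbulent (Re > 4000)
(c) Friction factor: f = 0.316/Re^0.25 = 0.316/290400^0.25 = 0.01361 (Blasius is strictly valid for Re ≲ 1e5; used here as the smooth-pipe estimate the problem specifies)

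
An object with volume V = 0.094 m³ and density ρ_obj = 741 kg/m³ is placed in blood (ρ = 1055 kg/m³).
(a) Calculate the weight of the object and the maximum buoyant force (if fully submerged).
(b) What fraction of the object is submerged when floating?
(a) W=rho_obj*g*V=741*9.81*0.094=683.3 N; F_B(max)=rho*g*V=1055*9.81*0.094=972.9 N
(b) Floating fraction=rho_obj/rho=741/1055=0.702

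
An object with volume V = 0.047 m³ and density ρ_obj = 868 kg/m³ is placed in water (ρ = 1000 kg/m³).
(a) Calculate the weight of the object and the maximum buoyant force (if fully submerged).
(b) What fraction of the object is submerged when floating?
(a) W=rho_obj*g*V=868*9.81*0.047=400.2 N; F_B(max)=rho*g*V=1000*9.81*0.047=461.1 N
(b) Floating fraction=rho_obj/rho=868/1000=0.868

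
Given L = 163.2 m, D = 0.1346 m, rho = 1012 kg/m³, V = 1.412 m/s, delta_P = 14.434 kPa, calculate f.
Formula: \Delta P = f \frac{L}{D} \frac{\rho V^2}{2}
Substituting knowns: 14.434 = f·(163.2/0.1346)·0.5·1012·1.412²/1000
Solving for f: f = (14.434·1000)/((163.2/0.1346)·0.5·1012·1.412²) = 0.0118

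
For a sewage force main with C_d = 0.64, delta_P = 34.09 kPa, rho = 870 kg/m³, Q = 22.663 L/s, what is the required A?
Formula: Q = C_d A \sqrt{\frac{2 \Delta P}{\rho}}
Substituting knowns: 22.663 = 0.64·A·√(2·(34.09·1000)/870)·1000
Solving for A: A = (22.663/1000)/(0.64·√(2·(34.09·1000)/870)) = 0.004 m²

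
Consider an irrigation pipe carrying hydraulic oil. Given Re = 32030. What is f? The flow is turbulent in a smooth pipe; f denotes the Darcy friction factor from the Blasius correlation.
Formula: f = \frac{0.316}{Re^{0.25}}
f = 0.316/32030^0.25 = 0.02362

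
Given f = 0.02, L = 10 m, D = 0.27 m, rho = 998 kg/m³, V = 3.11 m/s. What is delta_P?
Formula: \Delta P = f \frac{L}{D} \frac{\rho V^2}{2}
delta_P = 0.02·(10/0.27)·0.5·998·3.11²/1000 = 3.575 kPa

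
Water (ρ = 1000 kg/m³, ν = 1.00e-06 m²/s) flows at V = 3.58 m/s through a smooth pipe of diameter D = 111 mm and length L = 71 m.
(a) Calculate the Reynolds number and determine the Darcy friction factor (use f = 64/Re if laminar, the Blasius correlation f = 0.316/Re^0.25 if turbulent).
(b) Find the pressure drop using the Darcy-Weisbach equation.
(a) Re = V·D/ν = 3.58·0.111/1.00e-06 = 397380 → turbulent (Re > 4000); f = 0.316/Re^0.25 = 0.316/397380^0.25 = 0.012586 (Blasius is strictly valid for Re ≲ 1e5; used here as the smooth-pipe estimate the problem specifies)
(b) Darcy-Weisbach: ΔP = f·(L/D)·½ρV²/1000 = 0.012586·(71/0.111)·½·1000·3.58²/1000 = 51.59 kPa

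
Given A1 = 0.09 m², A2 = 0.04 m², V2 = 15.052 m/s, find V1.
Formula: V_2 = \frac{A_1 V_1}{A_2}
Substituting knowns: 15.052 = 0.09·V1/0.04
Solving for V1: V1 = 15.052·0.04/0.09 = 6.69 m/s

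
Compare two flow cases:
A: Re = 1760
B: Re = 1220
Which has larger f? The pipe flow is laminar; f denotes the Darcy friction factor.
f(A) = 0.03636, f(B) = 0.05246. Answer: B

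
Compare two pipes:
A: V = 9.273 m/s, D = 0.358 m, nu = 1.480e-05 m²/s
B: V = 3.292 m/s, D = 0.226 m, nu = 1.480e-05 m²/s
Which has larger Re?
Re(A) = 224306, Re(B) = 50270. Answer: A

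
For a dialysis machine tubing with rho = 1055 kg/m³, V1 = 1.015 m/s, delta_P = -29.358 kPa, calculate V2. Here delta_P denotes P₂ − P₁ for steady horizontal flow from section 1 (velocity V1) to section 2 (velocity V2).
Formula: \Delta P = \frac{1}{2} \rho (V_1^2 - V_2^2)
Substituting knowns: -29.358 = 0.5·1055·(1.015² − V2²)/1000
Solving for V2: V2 = √(1.015² − 2·(-29.358·1000)/1055) = 7.529 m/s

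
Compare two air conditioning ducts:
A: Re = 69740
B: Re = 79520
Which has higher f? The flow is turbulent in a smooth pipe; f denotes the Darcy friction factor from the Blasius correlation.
f(A) = 0.01945, f(B) = 0.01882. Answer: A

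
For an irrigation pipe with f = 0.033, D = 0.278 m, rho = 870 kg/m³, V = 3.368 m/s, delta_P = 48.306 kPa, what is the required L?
Formula: \Delta P = f \frac{L}{D} \frac{\rho V^2}{2}
Substituting knowns: 48.306 = 0.033·(L/0.278)·0.5·870·3.368²/1000
Solving for L: L = (48.306·1000)·0.278/(0.033·0.5·870·3.368²) = 82.47 m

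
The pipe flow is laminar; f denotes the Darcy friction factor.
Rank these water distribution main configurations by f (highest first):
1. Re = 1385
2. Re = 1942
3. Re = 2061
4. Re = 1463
Case 1: f = 0.04621
Case 2: f = 0.03296
Case 3: f = 0.03105
Case 4: f = 0.04375
Ranking (highest first): 1, 4, 2, 3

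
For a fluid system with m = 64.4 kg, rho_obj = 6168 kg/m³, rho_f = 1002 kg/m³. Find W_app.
Formula: W_{app} = mg\left(1 - \frac{\rho_f}{\rho_{obj}}\right)
W_app = 64.4·9.81·(1 − 1002/6168) = 529.1 N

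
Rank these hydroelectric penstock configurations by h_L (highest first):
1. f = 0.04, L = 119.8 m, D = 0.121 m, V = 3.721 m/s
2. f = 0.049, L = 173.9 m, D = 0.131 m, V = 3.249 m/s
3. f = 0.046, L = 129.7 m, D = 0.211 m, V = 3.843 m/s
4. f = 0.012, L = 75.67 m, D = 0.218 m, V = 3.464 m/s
Case 1: h_L = 27.95 m
Case 2: h_L = 35 m
Case 3: h_L = 21.28 m
Case 4: h_L = 2.547 m
Ranking (highest first): 2, 1, 3, 4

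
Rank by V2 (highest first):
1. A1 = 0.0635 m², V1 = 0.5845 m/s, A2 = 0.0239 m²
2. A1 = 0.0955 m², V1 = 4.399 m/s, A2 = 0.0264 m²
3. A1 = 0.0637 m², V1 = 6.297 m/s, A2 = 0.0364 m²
Case 1: V2 = 1.553 m/s
Case 2: V2 = 15.91 m/s
Case 3: V2 = 11.02 m/s
Ranking (highest first): 2, 3, 1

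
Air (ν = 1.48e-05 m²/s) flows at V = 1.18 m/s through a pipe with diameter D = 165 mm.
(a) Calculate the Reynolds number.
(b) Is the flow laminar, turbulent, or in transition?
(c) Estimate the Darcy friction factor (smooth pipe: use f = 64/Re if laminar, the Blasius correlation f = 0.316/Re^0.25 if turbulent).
(a) Re = V·D/ν = 1.18·0.165/1.48e-05 = 13155
(b) Flow regime: turbulent (Re > 4000)
(c) Friction factor: f = 0.316/Re^0.25 = 0.316/13155^0.25 = 0.02951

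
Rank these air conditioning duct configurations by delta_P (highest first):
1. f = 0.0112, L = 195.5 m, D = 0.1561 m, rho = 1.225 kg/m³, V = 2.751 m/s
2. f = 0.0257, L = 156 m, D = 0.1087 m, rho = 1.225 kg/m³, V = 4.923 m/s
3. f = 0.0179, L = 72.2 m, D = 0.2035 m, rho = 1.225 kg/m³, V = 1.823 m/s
Case 1: delta_P = 0.06502 kPa
Case 2: delta_P = 0.5475 kPa
Case 3: delta_P = 0.01293 kPa
Ranking (highest first): 2, 1, 3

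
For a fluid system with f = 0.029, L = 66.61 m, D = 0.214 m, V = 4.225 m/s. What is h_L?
Formula: h_L = f \frac{L}{D} \frac{V^2}{2g}
h_L = 0.029·(66.61/0.214)·4.225²/(2·9.81) = 8.213 m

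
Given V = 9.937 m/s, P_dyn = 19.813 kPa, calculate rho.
Formula: P_{dyn} = \frac{1}{2} \rho V^2
Substituting knowns: 19.813 = 0.5·rho·9.937²/1000
Solving for rho: rho = 2·(19.813·1000)/9.937² = 401.3 kg/m³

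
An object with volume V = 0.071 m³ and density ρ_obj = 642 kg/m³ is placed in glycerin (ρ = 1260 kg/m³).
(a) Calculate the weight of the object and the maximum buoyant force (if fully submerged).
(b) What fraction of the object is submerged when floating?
(a) W=rho_obj*g*V=642*9.81*0.071=447.2 N; F_B(max)=rho*g*V=1260*9.81*0.071=877.6 N
(b) Floating fraction=rho_obj/rho=642/1260=0.510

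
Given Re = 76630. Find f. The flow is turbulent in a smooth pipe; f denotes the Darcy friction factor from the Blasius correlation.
Formula: f = \frac{0.316}{Re^{0.25}}
f = 0.316/76630^0.25 = 0.01899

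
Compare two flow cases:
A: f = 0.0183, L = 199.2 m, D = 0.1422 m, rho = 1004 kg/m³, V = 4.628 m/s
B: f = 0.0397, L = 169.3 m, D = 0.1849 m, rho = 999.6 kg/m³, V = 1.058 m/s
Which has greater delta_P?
delta_P(A) = 275.6 kPa, delta_P(B) = 20.34 kPa. Answer: A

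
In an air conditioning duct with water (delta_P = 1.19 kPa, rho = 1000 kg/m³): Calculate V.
Formula: V = \sqrt{\frac{2 \Delta P}{\rho}}
V = √(2·(1.19·1000)/1000) = 1.543 m/s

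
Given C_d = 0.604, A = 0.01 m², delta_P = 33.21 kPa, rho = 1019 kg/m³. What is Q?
Formula: Q = C_d A \sqrt{\frac{2 \Delta P}{\rho}}
Q = 0.604·0.01·√(2·(33.21·1000)/1019)·1000 = 48.76 L/s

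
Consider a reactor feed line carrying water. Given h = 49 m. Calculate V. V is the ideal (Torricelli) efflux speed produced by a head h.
Formula: V = \sqrt{2 g h}
V = √(2·9.81·49) = 31.01 m/s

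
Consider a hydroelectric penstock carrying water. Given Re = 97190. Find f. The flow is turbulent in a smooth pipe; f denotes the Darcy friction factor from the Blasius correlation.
Formula: f = \frac{0.316}{Re^{0.25}}
f = 0.316/97190^0.25 = 0.0179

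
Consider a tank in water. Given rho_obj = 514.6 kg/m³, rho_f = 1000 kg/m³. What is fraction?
Formula: f_{sub} = \frac{\rho_{obj}}{\rho_f}
fraction = 514.6/1000 = 0.5146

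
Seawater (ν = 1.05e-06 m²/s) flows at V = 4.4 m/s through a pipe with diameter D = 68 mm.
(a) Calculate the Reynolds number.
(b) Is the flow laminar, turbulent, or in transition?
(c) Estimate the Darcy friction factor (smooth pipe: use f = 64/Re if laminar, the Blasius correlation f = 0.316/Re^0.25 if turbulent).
(a) Re = V·D/ν = 4.4·0.068/1.05e-06 = 284950
(b) Flow regime: turbulent (Re > 4000)
(c) Friction factor: f = 0.316/Re^0.25 = 0.316/284950^0.25 = 0.01368 (Blasius is strictly valid for Re ≲ 1e5; used here as the smooth-pipe estimate the problem specifies)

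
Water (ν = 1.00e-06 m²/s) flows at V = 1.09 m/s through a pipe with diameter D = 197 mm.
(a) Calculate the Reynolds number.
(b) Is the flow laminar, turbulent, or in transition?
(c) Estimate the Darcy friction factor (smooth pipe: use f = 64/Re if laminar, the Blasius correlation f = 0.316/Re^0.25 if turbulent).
(a) Re = V·D/ν = 1.09·0.197/1.00e-06 = 214730
(b) Flow regime: turbulent (Re > 4000)
(c) Friction factor: f = 0.316/Re^0.25 = 0.316/214730^0.25 = 0.01468 (Blasius is strictly valid for Re ≲ 1e5; used here as the smooth-pipe estimate the problem specifies)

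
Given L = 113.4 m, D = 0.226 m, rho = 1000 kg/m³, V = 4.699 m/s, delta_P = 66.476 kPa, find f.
Formula: \Delta P = f \frac{L}{D} \frac{\rho V^2}{2}
Substituting knowns: 66.476 = f·(113.4/0.226)·0.5·1000·4.699²/1000
Solving for f: f = (66.476·1000)/((113.4/0.226)·0.5·1000·4.699²) = 0.012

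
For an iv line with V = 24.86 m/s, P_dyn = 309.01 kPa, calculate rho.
Formula: P_{dyn} = \frac{1}{2} \rho V^2
Substituting knowns: 309.01 = 0.5·rho·24.86²/1000
Solving for rho: rho = 2·(309.01·1000)/24.86² = 1000 kg/m³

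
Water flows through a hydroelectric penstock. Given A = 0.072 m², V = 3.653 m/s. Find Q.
Formula: Q = A V
Q = 0.072·3.653·1000 = 263 L/s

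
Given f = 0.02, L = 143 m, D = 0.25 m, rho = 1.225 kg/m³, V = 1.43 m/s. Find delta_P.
Formula: \Delta P = f \frac{L}{D} \frac{\rho V^2}{2}
delta_P = 0.02·(143/0.25)·0.5·1.225·1.43²/1000 = 0.01433 kPa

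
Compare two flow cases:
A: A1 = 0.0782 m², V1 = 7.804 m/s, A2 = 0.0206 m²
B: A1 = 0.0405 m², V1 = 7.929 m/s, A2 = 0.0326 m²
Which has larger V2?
V2(A) = 29.62 m/s, V2(B) = 9.85 m/s. Answer: A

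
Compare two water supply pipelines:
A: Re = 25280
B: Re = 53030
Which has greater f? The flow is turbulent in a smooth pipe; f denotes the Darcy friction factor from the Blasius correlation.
f(A) = 0.02506, f(B) = 0.02082. Answer: A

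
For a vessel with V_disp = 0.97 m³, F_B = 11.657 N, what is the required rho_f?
Formula: F_B = \rho_f g V_{disp}
Substituting knowns: 11.657 = rho_f·9.81·0.97
Solving for rho_f: rho_f = 11.657/(9.81·0.97) = 1.225 kg/m³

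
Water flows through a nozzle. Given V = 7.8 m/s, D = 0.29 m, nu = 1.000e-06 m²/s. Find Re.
Formula: Re = \frac{V D}{\nu}
Re = 7.8·0.29/1.000e-06 = 2.262e+06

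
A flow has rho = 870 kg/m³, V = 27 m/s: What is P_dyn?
Formula: P_{dyn} = \frac{1}{2} \rho V^2
P_dyn = 0.5·870·27²/1000 = 317.1 kPa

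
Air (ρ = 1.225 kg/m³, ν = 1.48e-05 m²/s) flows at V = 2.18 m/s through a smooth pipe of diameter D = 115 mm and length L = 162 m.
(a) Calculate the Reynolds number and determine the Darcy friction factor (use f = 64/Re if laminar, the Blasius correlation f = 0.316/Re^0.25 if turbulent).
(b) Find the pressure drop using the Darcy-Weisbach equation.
(a) Re = V·D/ν = 2.18·0.115/1.48e-05 = 16939 → turbulent (Re > 4000); f = 0.316/Re^0.25 = 0.316/16939^0.25 = 0.027699
(b) Darcy-Weisbach: ΔP = f·(L/D)·½ρV²/1000 = 0.027699·(162/0.115)·½·1.225·2.18²/1000 = 0.1136 kPa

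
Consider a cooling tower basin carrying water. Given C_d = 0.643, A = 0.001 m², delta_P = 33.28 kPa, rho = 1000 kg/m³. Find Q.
Formula: Q = C_d A \sqrt{\frac{2 \Delta P}{\rho}}
Q = 0.643·0.001·√(2·(33.28·1000)/1000)·1000 = 5.246 L/s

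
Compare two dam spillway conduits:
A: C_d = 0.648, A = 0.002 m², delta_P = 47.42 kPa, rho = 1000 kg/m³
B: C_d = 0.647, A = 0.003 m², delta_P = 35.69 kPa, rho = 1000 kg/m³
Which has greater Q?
Q(A) = 12.62 L/s, Q(B) = 16.4 L/s. Answer: B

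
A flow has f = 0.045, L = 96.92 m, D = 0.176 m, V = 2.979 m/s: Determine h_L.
Formula: h_L = f \frac{L}{D} \frac{V^2}{2g}
h_L = 0.045·(96.92/0.176)·2.979²/(2·9.81) = 11.21 m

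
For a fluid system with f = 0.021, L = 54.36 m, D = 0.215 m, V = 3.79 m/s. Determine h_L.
Formula: h_L = f \frac{L}{D} \frac{V^2}{2g}
h_L = 0.021·(54.36/0.215)·3.79²/(2·9.81) = 3.887 m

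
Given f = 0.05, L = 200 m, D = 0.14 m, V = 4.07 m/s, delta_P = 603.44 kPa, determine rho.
Formula: \Delta P = f \frac{L}{D} \frac{\rho V^2}{2}
Substituting knowns: 603.44 = 0.05·(200/0.14)·0.5·rho·4.07²/1000
Solving for rho: rho = (603.44·1000)/(0.05·(200/0.14)·0.5·4.07²) = 1020 kg/m³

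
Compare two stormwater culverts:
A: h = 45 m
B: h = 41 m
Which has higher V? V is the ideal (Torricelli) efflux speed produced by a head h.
V(A) = 29.71 m/s, V(B) = 28.36 m/s. Answer: A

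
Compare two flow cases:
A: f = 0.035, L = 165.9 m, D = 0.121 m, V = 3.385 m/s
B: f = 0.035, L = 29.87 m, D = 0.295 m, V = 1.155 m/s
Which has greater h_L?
h_L(A) = 28.03 m, h_L(B) = 0.241 m. Answer: A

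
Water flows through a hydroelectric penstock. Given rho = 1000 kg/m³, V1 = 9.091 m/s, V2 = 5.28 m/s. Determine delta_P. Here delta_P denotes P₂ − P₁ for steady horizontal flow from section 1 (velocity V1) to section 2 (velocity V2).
Formula: \Delta P = \frac{1}{2} \rho (V_1^2 - V_2^2)
delta_P = 0.5·1000·(9.091² − 5.28²)/1000 = 27.38 kPa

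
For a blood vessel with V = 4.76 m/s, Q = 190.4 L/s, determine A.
Formula: Q = A V
Substituting knowns: 190.4 = A·4.76·1000
Solving for A: A = (190.4/1000)/4.76 = 0.04 m²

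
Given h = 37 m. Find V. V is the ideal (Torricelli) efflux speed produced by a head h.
Formula: V = \sqrt{2 g h}
V = √(2·9.81·37) = 26.94 m/s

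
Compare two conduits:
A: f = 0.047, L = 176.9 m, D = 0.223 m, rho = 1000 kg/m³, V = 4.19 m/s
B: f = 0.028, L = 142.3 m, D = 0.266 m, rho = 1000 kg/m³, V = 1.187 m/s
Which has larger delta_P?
delta_P(A) = 327.3 kPa, delta_P(B) = 10.55 kPa. Answer: A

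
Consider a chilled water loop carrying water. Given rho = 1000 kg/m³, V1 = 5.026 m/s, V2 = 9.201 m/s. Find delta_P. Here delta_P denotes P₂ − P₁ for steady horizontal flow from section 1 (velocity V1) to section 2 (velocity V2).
Formula: \Delta P = \frac{1}{2} \rho (V_1^2 - V_2^2)
delta_P = 0.5·1000·(5.026² − 9.201²)/1000 = -29.7 kPa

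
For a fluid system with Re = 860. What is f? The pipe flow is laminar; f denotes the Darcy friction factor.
Formula: f = \frac{64}{Re}
f = 64/860 = 0.07442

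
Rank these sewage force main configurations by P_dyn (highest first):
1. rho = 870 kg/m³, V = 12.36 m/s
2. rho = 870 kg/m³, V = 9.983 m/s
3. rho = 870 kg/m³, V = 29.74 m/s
Case 1: P_dyn = 66.45 kPa
Case 2: P_dyn = 43.35 kPa
Case 3: P_dyn = 384.7 kPa
Ranking (highest first): 3, 1, 2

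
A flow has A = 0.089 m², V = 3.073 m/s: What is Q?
Formula: Q = A V
Q = 0.089·3.073·1000 = 273.5 L/s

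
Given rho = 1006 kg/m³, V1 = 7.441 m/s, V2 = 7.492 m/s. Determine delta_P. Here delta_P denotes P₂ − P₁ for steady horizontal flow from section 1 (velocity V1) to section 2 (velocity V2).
Formula: \Delta P = \frac{1}{2} \rho (V_1^2 - V_2^2)
delta_P = 0.5·1006·(7.441² − 7.492²)/1000 = -0.3831 kPa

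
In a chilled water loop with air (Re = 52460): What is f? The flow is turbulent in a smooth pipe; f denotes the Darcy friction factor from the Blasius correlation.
Formula: f = \frac{0.316}{Re^{0.25}}
f = 0.316/52460^0.25 = 0.02088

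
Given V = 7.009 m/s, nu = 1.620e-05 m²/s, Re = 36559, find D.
Formula: Re = \frac{V D}{\nu}
Substituting knowns: 36559 = 7.009·D/1.620e-05
Solving for D: D = 36559·1.620e-05/7.009 = 0.0845 m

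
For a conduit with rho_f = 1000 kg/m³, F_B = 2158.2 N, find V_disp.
Formula: F_B = \rho_f g V_{disp}
Substituting knowns: 2158.2 = 1000·9.81·V_disp
Solving for V_disp: V_disp = 2158.2/(1000·9.81) = 0.22 m³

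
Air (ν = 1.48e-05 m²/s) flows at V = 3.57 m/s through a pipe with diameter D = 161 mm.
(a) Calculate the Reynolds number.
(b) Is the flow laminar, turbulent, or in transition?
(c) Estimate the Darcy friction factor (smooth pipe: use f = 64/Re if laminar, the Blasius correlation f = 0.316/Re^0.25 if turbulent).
(a) Re = V·D/ν = 3.57·0.161/1.48e-05 = 38836
(b) Flow regime: turbulent (Re > 4000)
(c) Friction factor: f = 0.316/Re^0.25 = 0.316/38836^0.25 = 0.02251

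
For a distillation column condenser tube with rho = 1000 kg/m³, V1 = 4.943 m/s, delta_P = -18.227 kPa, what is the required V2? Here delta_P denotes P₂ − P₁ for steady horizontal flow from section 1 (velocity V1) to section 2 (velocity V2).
Formula: \Delta P = \frac{1}{2} \rho (V_1^2 - V_2^2)
Substituting knowns: -18.227 = 0.5·1000·(4.943² − V2²)/1000
Solving for V2: V2 = √(4.943² − 2·(-18.227·1000)/1000) = 7.803 m/s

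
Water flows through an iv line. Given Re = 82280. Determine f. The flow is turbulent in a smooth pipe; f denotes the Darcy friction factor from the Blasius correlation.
Formula: f = \frac{0.316}{Re^{0.25}}
f = 0.316/82280^0.25 = 0.01866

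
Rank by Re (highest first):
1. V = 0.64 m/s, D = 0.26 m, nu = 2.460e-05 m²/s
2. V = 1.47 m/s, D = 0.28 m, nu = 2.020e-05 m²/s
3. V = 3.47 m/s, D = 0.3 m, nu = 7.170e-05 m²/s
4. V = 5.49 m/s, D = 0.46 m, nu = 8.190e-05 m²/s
Case 1: Re = 6764
Case 2: Re = 20376
Case 3: Re = 14519
Case 4: Re = 30835
Ranking (highest first): 4, 2, 3, 1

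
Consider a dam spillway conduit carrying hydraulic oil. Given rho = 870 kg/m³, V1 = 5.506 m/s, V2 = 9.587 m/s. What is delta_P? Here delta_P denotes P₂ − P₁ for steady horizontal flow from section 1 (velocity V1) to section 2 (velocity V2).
Formula: \Delta P = \frac{1}{2} \rho (V_1^2 - V_2^2)
delta_P = 0.5·870·(5.506² − 9.587²)/1000 = -26.79 kPa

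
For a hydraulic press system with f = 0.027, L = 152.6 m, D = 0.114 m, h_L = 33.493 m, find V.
Formula: h_L = f \frac{L}{D} \frac{V^2}{2g}
Substituting knowns: 33.493 = 0.027·(152.6/0.114)·V²/(2·9.81)
Solving for V: V = √(33.493·2·9.81/(0.027·(152.6/0.114))) = 4.264 m/s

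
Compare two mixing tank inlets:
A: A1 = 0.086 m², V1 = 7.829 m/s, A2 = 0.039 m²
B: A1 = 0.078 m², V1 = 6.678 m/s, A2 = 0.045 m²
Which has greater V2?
V2(A) = 17.26 m/s, V2(B) = 11.58 m/s. Answer: A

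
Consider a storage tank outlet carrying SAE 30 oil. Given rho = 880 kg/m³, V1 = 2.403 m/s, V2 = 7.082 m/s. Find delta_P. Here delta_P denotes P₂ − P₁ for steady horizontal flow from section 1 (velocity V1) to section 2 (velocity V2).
Formula: \Delta P = \frac{1}{2} \rho (V_1^2 - V_2^2)
delta_P = 0.5·880·(2.403² − 7.082²)/1000 = -19.53 kPa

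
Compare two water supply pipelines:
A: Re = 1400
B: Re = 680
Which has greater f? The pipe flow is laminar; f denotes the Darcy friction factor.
f(A) = 0.04571, f(B) = 0.09412. Answer: B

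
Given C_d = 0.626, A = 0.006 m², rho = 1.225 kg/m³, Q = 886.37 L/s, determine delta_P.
Formula: Q = C_d A \sqrt{\frac{2 \Delta P}{\rho}}
Substituting knowns: 886.37 = 0.626·0.006·√(2·(delta_P·1000)/1.225)·1000
Solving for delta_P: delta_P = ((886.37/1000)/(0.626·0.006))²·1.225/2/1000 = 34.11 kPa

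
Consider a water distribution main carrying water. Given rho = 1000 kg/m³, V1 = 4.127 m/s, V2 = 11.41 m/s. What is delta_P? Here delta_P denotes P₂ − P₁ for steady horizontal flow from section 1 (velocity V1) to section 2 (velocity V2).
Formula: \Delta P = \frac{1}{2} \rho (V_1^2 - V_2^2)
delta_P = 0.5·1000·(4.127² − 11.41²)/1000 = -56.58 kPa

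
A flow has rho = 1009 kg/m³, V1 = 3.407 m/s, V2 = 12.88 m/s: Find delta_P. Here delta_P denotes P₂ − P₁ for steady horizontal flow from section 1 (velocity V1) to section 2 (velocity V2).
Formula: \Delta P = \frac{1}{2} \rho (V_1^2 - V_2^2)
delta_P = 0.5·1009·(3.407² − 12.88²)/1000 = -77.84 kPa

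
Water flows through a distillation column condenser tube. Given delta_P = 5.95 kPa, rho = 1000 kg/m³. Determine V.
Formula: V = \sqrt{\frac{2 \Delta P}{\rho}}
V = √(2·(5.95·1000)/1000) = 3.45 m/s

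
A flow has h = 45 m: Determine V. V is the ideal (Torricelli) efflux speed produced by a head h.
Formula: V = \sqrt{2 g h}
V = √(2·9.81·45) = 29.71 m/s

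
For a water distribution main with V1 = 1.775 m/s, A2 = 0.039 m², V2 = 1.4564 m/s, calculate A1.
Formula: V_2 = \frac{A_1 V_1}{A_2}
Substituting knowns: 1.4564 = A1·1.775/0.039
Solving for A1: A1 = 1.4564·0.039/1.775 = 0.032 m²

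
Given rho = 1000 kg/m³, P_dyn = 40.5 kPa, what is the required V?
Formula: P_{dyn} = \frac{1}{2} \rho V^2
Substituting knowns: 40.5 = 0.5·1000·V²/1000
Solving for V: V = √(2·(40.5·1000)/1000) = 9 m/s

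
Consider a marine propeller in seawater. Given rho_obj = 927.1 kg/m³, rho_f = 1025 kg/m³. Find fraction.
Formula: f_{sub} = \frac{\rho_{obj}}{\rho_f}
fraction = 927.1/1025 = 0.9045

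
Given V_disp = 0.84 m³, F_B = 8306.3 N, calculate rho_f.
Formula: F_B = \rho_f g V_{disp}
Substituting knowns: 8306.3 = rho_f·9.81·0.84
Solving for rho_f: rho_f = 8306.3/(9.81·0.84) = 1008 kg/m³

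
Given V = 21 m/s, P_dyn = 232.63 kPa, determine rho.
Formula: P_{dyn} = \frac{1}{2} \rho V^2
Substituting knowns: 232.63 = 0.5·rho·21²/1000
Solving for rho: rho = 2·(232.63·1000)/21² = 1055 kg/m³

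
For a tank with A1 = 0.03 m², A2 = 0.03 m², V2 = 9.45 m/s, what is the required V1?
Formula: V_2 = \frac{A_1 V_1}{A_2}
Substituting knowns: 9.45 = 0.03·V1/0.03
Solving for V1: V1 = 9.45·0.03/0.03 = 9.45 m/s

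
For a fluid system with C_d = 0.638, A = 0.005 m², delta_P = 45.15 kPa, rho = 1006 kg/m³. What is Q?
Formula: Q = C_d A \sqrt{\frac{2 \Delta P}{\rho}}
Q = 0.638·0.005·√(2·(45.15·1000)/1006)·1000 = 30.22 L/s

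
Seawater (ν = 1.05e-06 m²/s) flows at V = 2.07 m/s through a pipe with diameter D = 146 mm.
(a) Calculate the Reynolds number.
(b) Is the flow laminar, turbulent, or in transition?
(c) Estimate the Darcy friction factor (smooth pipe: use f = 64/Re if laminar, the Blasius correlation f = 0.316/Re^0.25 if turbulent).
(a) Re = V·D/ν = 2.07·0.146/1.05e-06 = 287830
(b) Flow regime: turbulent (Re > 4000)
(c) Friction factor: f = 0.316/Re^0.25 = 0.316/287830^0.25 = 0.01364 (Blasius is strictly valid for Re ≲ 1e5; used here as the smooth-pipe estimate the problem specifies)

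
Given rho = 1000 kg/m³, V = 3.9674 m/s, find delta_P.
Formula: V = \sqrt{\frac{2 \Delta P}{\rho}}
Substituting knowns: 3.9674 = √(2·(delta_P·1000)/1000)
Solving for delta_P: delta_P = 3.9674²·1000/2/1000 = 7.87 kPa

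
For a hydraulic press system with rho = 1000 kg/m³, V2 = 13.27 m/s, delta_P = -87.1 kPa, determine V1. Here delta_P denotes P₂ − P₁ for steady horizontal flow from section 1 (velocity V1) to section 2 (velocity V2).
Formula: \Delta P = \frac{1}{2} \rho (V_1^2 - V_2^2)
Substituting knowns: -87.1 = 0.5·1000·(V1² − 13.27²)/1000
Solving for V1: V1 = √(13.27² + 2·(-87.1·1000)/1000) = 1.376 m/s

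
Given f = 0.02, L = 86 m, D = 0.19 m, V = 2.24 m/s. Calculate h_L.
Formula: h_L = f \frac{L}{D} \frac{V^2}{2g}
h_L = 0.02·(86/0.19)·2.24²/(2·9.81) = 2.315 m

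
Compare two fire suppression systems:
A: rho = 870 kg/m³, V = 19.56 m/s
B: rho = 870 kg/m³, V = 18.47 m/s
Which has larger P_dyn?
P_dyn(A) = 166.4 kPa, P_dyn(B) = 148.4 kPa. Answer: A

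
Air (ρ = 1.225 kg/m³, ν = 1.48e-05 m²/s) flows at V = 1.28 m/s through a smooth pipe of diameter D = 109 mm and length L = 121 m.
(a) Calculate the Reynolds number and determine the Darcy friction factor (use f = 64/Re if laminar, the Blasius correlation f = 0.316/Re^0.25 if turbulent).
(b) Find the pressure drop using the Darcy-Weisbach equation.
(a) Re = V·D/ν = 1.28·0.109/1.48e-05 = 9427 → turbulent (Re > 4000); f = 0.316/Re^0.25 = 0.316/9427^0.25 = 0.03207
(b) Darcy-Weisbach: ΔP = f·(L/D)·½ρV²/1000 = 0.03207·(121/0.109)·½·1.225·1.28²/1000 = 0.03573 kPa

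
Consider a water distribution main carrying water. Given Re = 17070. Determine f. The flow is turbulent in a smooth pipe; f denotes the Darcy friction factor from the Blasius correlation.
Formula: f = \frac{0.316}{Re^{0.25}}
f = 0.316/17070^0.25 = 0.02765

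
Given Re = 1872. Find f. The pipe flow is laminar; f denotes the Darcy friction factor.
Formula: f = \frac{64}{Re}
f = 64/1872 = 0.03419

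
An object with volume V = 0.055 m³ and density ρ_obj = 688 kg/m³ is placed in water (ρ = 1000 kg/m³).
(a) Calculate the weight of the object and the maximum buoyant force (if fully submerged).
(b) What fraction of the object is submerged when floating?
(a) W=rho_obj*g*V=688*9.81*0.055=371.2 N; F_B(max)=rho*g*V=1000*9.81*0.055=539.5 N
(b) Floating fraction=rho_obj/rho=688/1000=0.688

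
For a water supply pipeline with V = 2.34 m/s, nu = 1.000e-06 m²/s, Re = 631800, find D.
Formula: Re = \frac{V D}{\nu}
Substituting knowns: 631800 = 2.34·D/1.000e-06
Solving for D: D = 631800·1.000e-06/2.34 = 0.27 m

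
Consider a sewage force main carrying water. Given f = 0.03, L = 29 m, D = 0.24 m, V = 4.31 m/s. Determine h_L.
Formula: h_L = f \frac{L}{D} \frac{V^2}{2g}
h_L = 0.03·(29/0.24)·4.31²/(2·9.81) = 3.432 m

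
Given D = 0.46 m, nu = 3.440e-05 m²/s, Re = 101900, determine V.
Formula: Re = \frac{V D}{\nu}
Substituting knowns: 101900 = V·0.46/3.440e-05
Solving for V: V = 101900·3.440e-05/0.46 = 7.62 m/s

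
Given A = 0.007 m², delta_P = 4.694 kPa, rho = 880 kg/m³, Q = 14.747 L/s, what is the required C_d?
Formula: Q = C_d A \sqrt{\frac{2 \Delta P}{\rho}}
Substituting knowns: 14.747 = C_d·0.007·√(2·(4.694·1000)/880)·1000
Solving for C_d: C_d = (14.747/1000)/(0.007·√(2·(4.694·1000)/880)) = 0.645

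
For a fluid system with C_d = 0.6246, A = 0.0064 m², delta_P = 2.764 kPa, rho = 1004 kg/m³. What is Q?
Formula: Q = C_d A \sqrt{\frac{2 \Delta P}{\rho}}
Q = 0.6246·0.0064·√(2·(2.764·1000)/1004)·1000 = 9.38 L/s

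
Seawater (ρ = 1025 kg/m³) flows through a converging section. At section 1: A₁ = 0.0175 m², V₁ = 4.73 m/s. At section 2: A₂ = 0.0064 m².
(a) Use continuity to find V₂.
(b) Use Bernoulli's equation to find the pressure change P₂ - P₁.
(a) Continuity: A₁V₁=A₂V₂ -> V₂=A₁V₁/A₂=0.0175*4.73/0.0064=12.93 m/s
(b) Bernoulli: P₂-P₁=0.5*rho*(V₁^2-V₂^2)/1000=0.5*1025*(4.73^2-12.93^2)/1000=-74.22 kPa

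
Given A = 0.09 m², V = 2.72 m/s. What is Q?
Formula: Q = A V
Q = 0.09·2.72·1000 = 244.8 L/s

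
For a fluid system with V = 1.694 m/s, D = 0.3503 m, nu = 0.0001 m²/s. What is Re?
Formula: Re = \frac{V D}{\nu}
Re = 1.694·0.3503/0.0001 = 5934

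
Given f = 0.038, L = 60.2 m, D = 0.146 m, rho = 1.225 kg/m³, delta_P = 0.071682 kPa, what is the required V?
Formula: \Delta P = f \frac{L}{D} \frac{\rho V^2}{2}
Substituting knowns: 0.071682 = 0.038·(60.2/0.146)·0.5·1.225·V²/1000
Solving for V: V = √((0.071682·1000)/(0.038·(60.2/0.146)·0.5·1.225)) = 2.733 m/s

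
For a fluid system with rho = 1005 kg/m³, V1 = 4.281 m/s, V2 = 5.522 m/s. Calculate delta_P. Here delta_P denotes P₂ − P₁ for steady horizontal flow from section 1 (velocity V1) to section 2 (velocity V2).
Formula: \Delta P = \frac{1}{2} \rho (V_1^2 - V_2^2)
delta_P = 0.5·1005·(4.281² − 5.522²)/1000 = -6.113 kPa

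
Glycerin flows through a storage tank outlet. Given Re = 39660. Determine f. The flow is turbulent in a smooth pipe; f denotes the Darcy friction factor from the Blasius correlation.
Formula: f = \frac{0.316}{Re^{0.25}}
f = 0.316/39660^0.25 = 0.02239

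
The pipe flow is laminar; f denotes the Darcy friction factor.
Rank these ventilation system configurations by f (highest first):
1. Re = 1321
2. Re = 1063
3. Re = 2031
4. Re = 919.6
Case 1: f = 0.04845
Case 2: f = 0.06021
Case 3: f = 0.03151
Case 4: f = 0.0696
Ranking (highest first): 4, 2, 1, 3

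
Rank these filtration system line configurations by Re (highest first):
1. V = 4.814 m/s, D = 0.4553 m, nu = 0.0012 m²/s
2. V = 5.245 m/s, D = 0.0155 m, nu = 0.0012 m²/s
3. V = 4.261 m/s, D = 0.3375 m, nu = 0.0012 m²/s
Case 1: Re = 1827
Case 2: Re = 67.75
Case 3: Re = 1198
Ranking (highest first): 1, 3, 2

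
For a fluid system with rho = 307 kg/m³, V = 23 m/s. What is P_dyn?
Formula: P_{dyn} = \frac{1}{2} \rho V^2
P_dyn = 0.5·307·23²/1000 = 81.2 kPa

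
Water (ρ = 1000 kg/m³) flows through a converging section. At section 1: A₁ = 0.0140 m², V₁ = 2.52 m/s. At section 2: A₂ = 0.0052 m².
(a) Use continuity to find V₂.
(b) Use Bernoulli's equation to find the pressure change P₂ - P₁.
(a) Continuity: A₁V₁=A₂V₂ -> V₂=A₁V₁/A₂=0.0140*2.52/0.0052=6.78 m/s
(b) Bernoulli: P₂-P₁=0.5*rho*(V₁^2-V₂^2)/1000=0.5*1000*(2.52^2-6.78^2)/1000=-19.81 kPa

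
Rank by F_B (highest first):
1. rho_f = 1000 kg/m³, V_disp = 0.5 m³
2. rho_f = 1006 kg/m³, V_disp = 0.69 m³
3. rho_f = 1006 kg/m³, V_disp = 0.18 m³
Case 1: F_B = 4905 N
Case 2: F_B = 6810 N
Case 3: F_B = 1776 N
Ranking (highest first): 2, 1, 3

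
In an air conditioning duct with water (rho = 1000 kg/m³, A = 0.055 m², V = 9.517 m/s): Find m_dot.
Formula: \dot{m} = \rho A V
m_dot = 1000·0.055·9.517 = 523.4 kg/s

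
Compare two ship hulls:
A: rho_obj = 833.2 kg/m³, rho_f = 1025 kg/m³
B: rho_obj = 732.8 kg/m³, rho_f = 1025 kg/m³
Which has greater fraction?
fraction(A) = 0.8129, fraction(B) = 0.7149. Answer: A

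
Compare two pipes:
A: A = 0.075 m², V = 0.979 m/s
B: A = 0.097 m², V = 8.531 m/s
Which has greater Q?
Q(A) = 73.42 L/s, Q(B) = 827.5 L/s. Answer: B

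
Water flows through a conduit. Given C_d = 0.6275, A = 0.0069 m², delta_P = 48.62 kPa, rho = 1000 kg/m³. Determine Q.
Formula: Q = C_d A \sqrt{\frac{2 \Delta P}{\rho}}
Q = 0.6275·0.0069·√(2·(48.62·1000)/1000)·1000 = 42.7 L/s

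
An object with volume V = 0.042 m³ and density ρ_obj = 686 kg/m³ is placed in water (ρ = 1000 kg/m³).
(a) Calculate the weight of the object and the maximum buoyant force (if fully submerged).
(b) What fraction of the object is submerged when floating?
(a) W=rho_obj*g*V=686*9.81*0.042=282.6 N; F_B(max)=rho*g*V=1000*9.81*0.042=412.0 N
(b) Floating fraction=rho_obj/rho=686/1000=0.686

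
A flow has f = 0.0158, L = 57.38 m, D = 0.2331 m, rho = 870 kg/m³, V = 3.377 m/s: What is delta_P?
Formula: \Delta P = f \frac{L}{D} \frac{\rho V^2}{2}
delta_P = 0.0158·(57.38/0.2331)·0.5·870·3.377²/1000 = 19.29 kPa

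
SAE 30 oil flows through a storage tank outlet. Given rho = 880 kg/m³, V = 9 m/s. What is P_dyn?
Formula: P_{dyn} = \frac{1}{2} \rho V^2
P_dyn = 0.5·880·9²/1000 = 35.64 kPa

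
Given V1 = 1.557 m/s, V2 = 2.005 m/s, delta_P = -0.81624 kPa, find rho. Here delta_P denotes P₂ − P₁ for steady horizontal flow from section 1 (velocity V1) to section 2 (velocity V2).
Formula: \Delta P = \frac{1}{2} \rho (V_1^2 - V_2^2)
Substituting knowns: -0.81624 = 0.5·rho·(1.557² − 2.005²)/1000
Solving for rho: rho = 2·(-0.81624·1000)/(1.557² − 2.005²) = 1023 kg/m³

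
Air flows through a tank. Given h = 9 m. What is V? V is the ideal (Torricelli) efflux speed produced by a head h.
Formula: V = \sqrt{2 g h}
V = √(2·9.81·9) = 13.29 m/s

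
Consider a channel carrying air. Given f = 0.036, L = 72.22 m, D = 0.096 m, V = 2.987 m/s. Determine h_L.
Formula: h_L = f \frac{L}{D} \frac{V^2}{2g}
h_L = 0.036·(72.22/0.096)·2.987²/(2·9.81) = 12.32 m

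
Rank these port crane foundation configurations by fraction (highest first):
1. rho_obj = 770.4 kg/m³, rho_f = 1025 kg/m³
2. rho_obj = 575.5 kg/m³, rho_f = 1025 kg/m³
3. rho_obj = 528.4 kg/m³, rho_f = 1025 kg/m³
Case 1: fraction = 0.7516
Case 2: fraction = 0.5615
Case 3: fraction = 0.5155
Ranking (highest first): 1, 2, 3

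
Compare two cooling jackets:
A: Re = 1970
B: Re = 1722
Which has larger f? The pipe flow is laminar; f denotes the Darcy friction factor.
f(A) = 0.03249, f(B) = 0.03717. Answer: B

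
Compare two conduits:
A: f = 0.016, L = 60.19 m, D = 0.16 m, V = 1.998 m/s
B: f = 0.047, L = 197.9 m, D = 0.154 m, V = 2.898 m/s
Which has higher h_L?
h_L(A) = 1.225 m, h_L(B) = 25.85 m. Answer: B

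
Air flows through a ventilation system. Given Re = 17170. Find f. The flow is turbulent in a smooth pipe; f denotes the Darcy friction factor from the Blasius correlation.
Formula: f = \frac{0.316}{Re^{0.25}}
f = 0.316/17170^0.25 = 0.02761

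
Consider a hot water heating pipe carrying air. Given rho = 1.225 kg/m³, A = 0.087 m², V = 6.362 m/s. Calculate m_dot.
Formula: \dot{m} = \rho A V
m_dot = 1.225·0.087·6.362 = 0.678 kg/s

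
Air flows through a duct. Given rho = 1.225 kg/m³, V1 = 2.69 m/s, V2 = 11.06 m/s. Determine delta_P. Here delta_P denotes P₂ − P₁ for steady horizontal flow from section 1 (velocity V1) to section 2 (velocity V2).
Formula: \Delta P = \frac{1}{2} \rho (V_1^2 - V_2^2)
delta_P = 0.5·1.225·(2.69² − 11.06²)/1000 = -0.07049 kPa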